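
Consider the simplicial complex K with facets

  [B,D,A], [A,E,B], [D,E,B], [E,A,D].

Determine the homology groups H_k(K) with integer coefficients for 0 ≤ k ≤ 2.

H_0 = Z,  H_1 = 0,  H_2 = Z.

We work with the vertex ordering A < B < D < E. The simplices of K, each written with vertices in increasing order, are:

  0-simplices (4): A, B, D, E
  1-simplices (6): AB, AD, AE, BD, BE, DE
  2-simplices (4): ABD, ABE, ADE, BDE

giving chain groups C_0 ≅ Z^4, C_1 ≅ Z^6, C_2 ≅ Z^4.

Boundary ∂_1: C_1 → C_0 is given by ∂[p,q] = [q] − [p]. For instance
  ∂BD = D − B.
This gives a 4×6 integer matrix of rank 3; reducing to Smith normal form yields diagonal entries (1,1,1).

Boundary ∂_2: C_2 → C_1 sends each 2-simplex [p,q,r] to [q,r] − [p,r] + [p,q]. For instance
  ∂ADE = DE − AE + AD,
  ∂ABE = BE − AE + AB.
The 6×4 boundary matrix has rank 3 and Smith normal form diag(1,1,1).

From H_k ≅ ker(∂_k) / im(∂_{k+1}) we obtain:

  H_0: rank C_0 − rank ∂_1 = 4 − 3 = 1, and the invariant factors of ∂_1 are all 1, so H_0 = Z.
  H_1: rank ker ∂_1 − rank ∂_2 = (6 − 3) − 3 = 0, and the invariant factors of ∂_2 are all 1, so H_1 = 0.
  H_2: rank ker ∂_2 − rank ∂_3 = (4 − 3) − 0 = 1, and there is no ∂_3, so H_2 = Z.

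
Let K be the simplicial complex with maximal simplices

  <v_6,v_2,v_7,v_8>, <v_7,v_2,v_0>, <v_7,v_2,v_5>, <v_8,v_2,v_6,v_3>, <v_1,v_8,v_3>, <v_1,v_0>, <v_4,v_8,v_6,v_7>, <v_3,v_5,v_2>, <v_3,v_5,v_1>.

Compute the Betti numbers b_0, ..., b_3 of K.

We work with the vertex ordering v_0 < v_1 < v_2 < v_3 < v_4 < v_5 < v_6 < v_7 < v_8. The simplices of K, each written with vertices in increasing order, are:

  0-simplices (9): [v_0], [v_1], [v_2], [v_3], [v_4], [v_5], [v_6], [v_7], [v_8]
  1-simplices (21): (21 of them)
  2-simplices (15): (15 of them)
  3-simplices (3): [v_2,v_3,v_6,v_8], [v_2,v_6,v_7,v_8], [v_4,v_6,v_7,v_8]

so the chain groups are C_0 ≅ Z^9, C_1 ≅ Z^21, C_2 ≅ Z^15, C_3 ≅ Z^3.

∂_1: C_1 → C_0 is given by ∂[p,q] = [q] − [p].
The 9×21 boundary matrix has rank 8 and Smith normal form diag(1,1,1,1,1,1,1,1).

Boundary ∂_2: C_2 → C_1 sends each 2-simplex [p,q,r] to [q,r] − [p,r] + [p,q]. For instance
  ∂[v_2,v_6,v_7] = [v_6,v_7] − [v_2,v_7] + [v_2,v_6],
  ∂[v_2,v_7,v_8] = [v_7,v_8] − [v_2,v_8] + [v_2,v_7].
As a 21×15 matrix over Z this has rank 12, with invariant factors (1,1,1,1,1,1,1,1,1,1,1,1).

Boundary ∂_3: C_3 → C_2 sends each 3-simplex σ to the alternating sum Σ_i (−1)^i (σ with its i-th vertex removed). For instance
  ∂[v_4,v_6,v_7,v_8] = [v_6,v_7,v_8] − [v_4,v_7,v_8] + [v_4,v_6,v_8] − [v_4,v_6,v_7],
  ∂[v_2,v_6,v_7,v_8] = [v_6,v_7,v_8] − [v_2,v_7,v_8] + [v_2,v_6,v_8] − [v_2,v_6,v_7].
The 15×3 boundary matrix has rank 3 and Smith normal form diag(1,1,1).

Reading off H_k = ker ∂_k / im ∂_{k+1}:

  H_0: rank C_0 − rank ∂_1 = 9 − 8 = 1, and the invariant factors of ∂_1 are all 1, so H_0 ≅ Z.
  H_1: rank ker ∂_1 − rank ∂_2 = (21 − 8) − 12 = 1, and the invariant factors of ∂_2 are all 1, so H_1 ≅ Z.
  H_2: rank ker ∂_2 − rank ∂_3 = (15 − 12) − 3 = 0, and the invariant factors of ∂_3 are all 1, so H_2 ≅ 0.
  H_3: rank ker ∂_3 − rank ∂_4 = (3 − 3) − 0 = 0, and there is no ∂_4, so H_3 ≅ 0.

Hence the Betti numbers are b_0 = 1, b_1 = 1, b_2 = 0, b_3 = 0.

b_0 = 1, b_1 = 1, b_2 = 0, b_3 = 0.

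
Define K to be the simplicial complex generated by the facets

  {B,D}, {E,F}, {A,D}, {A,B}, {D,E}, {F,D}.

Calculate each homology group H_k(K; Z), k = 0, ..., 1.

H_0 = Z,  H_1 = Z^2.

Order the vertices as A < B < D < E < F. Listing each simplex with vertices in this order, K has dimension 1 with simplices:

  0-simplices (5): A, B, D, E, F
  1-simplices (6): AB, AD, BD, DE, DF, EF

giving chain groups C_0 ≅ Z^5, C_1 ≅ Z^6.

The boundary map ∂_1: C_1 → C_0 maps an edge to its endpoints' difference, ∂[p,q] = q − p. For instance
  ∂AD = D − A.
The 5×6 boundary matrix has rank 4 and Smith normal form diag(1,1,1,1).

From H_k ≅ ker(∂_k) / im(∂_{k+1}) we obtain:

  H_0: rank C_0 − rank ∂_1 = 5 − 4 = 1, and the invariant factors of ∂_1 are all 1, so H_0 = Z.
  H_1: rank ker ∂_1 − rank ∂_2 = (6 − 4) − 0 = 2, and there is no ∂_2, so H_1 = Z^2.

As a check, the Euler characteristic is 5 − 6 = -1, which agrees with 1 − 2 = -1.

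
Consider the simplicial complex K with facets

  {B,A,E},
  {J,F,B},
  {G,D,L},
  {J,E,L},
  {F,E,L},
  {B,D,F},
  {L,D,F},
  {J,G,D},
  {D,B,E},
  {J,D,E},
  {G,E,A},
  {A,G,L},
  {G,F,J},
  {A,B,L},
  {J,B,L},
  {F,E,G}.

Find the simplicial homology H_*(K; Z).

Fix the vertex order A < B < D < E < F < G < J < L and write every simplex with vertices in increasing order. Then dim K = 2 and the simplices of K are:

  0-simplices (8): A, B, D, E, F, G, J, L
  1-simplices (24): AB, AE, AG, AL, BD, BE, BF, BJ, BL, DE, DF, DG, DJ, DL, EF, EG, EJ, EL, FG, FJ, FL, GJ, GL, JL
  2-simplices (16): ABE, ABL, AEG, AGL, BDE, BDF, BFJ, BJL, DEJ, DFL, DGJ, DGL, EFG, EFL, EJL, FGJ

Hence C_0 ≅ Z^8, C_1 ≅ Z^24, C_2 ≅ Z^16.

The boundary map ∂_1: C_1 → C_0 is given by ∂[p,q] = [q] − [p].
As a 8×24 matrix over Z this has rank 7, with invariant factors (1,1,1,1,1,1,1).

Boundary ∂_2: C_2 → C_1 acts by ∂[p,q,r] = [q,r] − [p,r] + [p,q]. For instance
  ∂DGJ = GJ − DJ + DG,
  ∂BDE = DE − BE + BD.
As a 24×16 matrix over Z this has rank 15, with invariant factors (1,1,1,1,1,1,1,1,1,1,1,1,1,1,1).

From H_k ≅ ker(∂_k) / im(∂_{k+1}) we obtain:

  H_0: rank C_0 − rank ∂_1 = 8 − 7 = 1, and the invariant factors of ∂_1 are all 1, so H_0 = Z.
  H_1: rank ker ∂_1 − rank ∂_2 = (24 − 7) − 15 = 2, and the invariant factors of ∂_2 are all 1, so H_1 = Z^2.
  H_2: rank ker ∂_2 − rank ∂_3 = (16 − 15) − 0 = 1, and there is no ∂_3, so H_2 = Z.

H_0 = Z,  H_1 = Z^2,  H_2 = Z.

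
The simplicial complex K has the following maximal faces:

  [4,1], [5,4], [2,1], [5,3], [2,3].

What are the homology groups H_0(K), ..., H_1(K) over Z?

We work with the vertex ordering 1 < 2 < 3 < 4 < 5. The simplices of K, each written with vertices in increasing order, are:

  0-simplices (5): [1], [2], [3], [4], [5]
  1-simplices (5): [1,2], [1,4], [2,3], [3,5], [4,5]

so the chain groups are C_0 ≅ Z^5, C_1 ≅ Z^5.

Boundary ∂_1: C_1 → C_0 is given by ∂[p,q] = [q] − [p].
As a 5×5 matrix over Z this has rank 4, with invariant factors (1,1,1,1).

From H_k ≅ ker(∂_k) / im(∂_{k+1}) we obtain:

  H_0: rank C_0 − rank ∂_1 = 5 − 4 = 1, and the invariant factors of ∂_1 are all 1, so H_0 = Z.
  H_1: rank ker ∂_1 − rank ∂_2 = (5 − 4) − 0 = 1, and there is no ∂_2, so H_1 = Z.

(K is a triangulation of the circle S^1.)

H_0 = Z,  H_1 = Z.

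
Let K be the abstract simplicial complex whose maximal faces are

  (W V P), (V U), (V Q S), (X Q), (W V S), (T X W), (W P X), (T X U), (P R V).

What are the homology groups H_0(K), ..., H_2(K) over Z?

H_0 = Z,  H_1 = Z^2,  H_2 = 0.

Order the vertices as P < Q < R < S < T < U < V < W < X. Listing each simplex with vertices in this order, K has dimension 2 with simplices:

  0-simplices (9): P, Q, R, S, T, U, V, W, X
  1-simplices (17): PR, PV, PW, PX, QS, QV, QX, RV, SV, SW, TU, TW, TX, UV, UX, VW, WX
  2-simplices (7): PRV, PVW, PWX, QSV, SVW, TUX, TWX

Hence C_0 ≅ Z^9, C_1 ≅ Z^17, C_2 ≅ Z^7.

Boundary ∂_1: C_1 → C_0 is given by ∂[p,q] = [q] − [p]. For instance
  ∂UV = V − U.
The 9×17 boundary matrix has rank 8 and Smith normal form diag(1,1,1,1,1,1,1,1).

Boundary ∂_2: C_2 → C_1 maps a triangle to the signed sum of its edges. For instance
  ∂QSV = SV − QV + QS,
  ∂TUX = UX − TX + TU.
The 17×7 boundary matrix has rank 7 and Smith normal form diag(1,1,1,1,1,1,1).

Computing H_k = (kernel of ∂_k) / (image of ∂_{k+1}):

  H_0: rank C_0 − rank ∂_1 = 9 − 8 = 1, and the invariant factors of ∂_1 are all 1, so H_0 = Z.
  H_1: rank ker ∂_1 − rank ∂_2 = (17 − 8) − 7 = 2, and the invariant factors of ∂_2 are all 1, so H_1 = Z^2.
  H_2: rank ker ∂_2 − rank ∂_3 = (7 − 7) − 0 = 0, and there is no ∂_3, so H_2 = 0.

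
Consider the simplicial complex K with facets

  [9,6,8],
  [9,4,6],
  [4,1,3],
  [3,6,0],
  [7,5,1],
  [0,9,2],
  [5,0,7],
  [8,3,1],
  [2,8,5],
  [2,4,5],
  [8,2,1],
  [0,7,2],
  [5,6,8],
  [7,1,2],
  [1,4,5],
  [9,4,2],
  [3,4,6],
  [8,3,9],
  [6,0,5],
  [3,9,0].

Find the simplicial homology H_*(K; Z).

We work with the vertex ordering 0 < 1 < 2 < 3 < 4 < 5 < 6 < 7 < 8 < 9. The simplices of K, each written with vertices in increasing order, are:

  0-simplices (10): [0], [1], [2], [3], [4], [5], [6], [7], [8], [9]
  1-simplices (30): (30 of them)
  2-simplices (20): (20 of them)

giving chain groups C_0 ≅ Z^10, C_1 ≅ Z^30, C_2 ≅ Z^20.

∂_1: C_1 → C_0 maps an edge to its endpoints' difference, ∂[p,q] = q − p.
The resulting 10×30 matrix has rank 9, and its Smith normal form has invariant factors (1,1,1,1,1,1,1,1,1).

Boundary ∂_2: C_2 → C_1 maps a triangle to the signed sum of its edges. For instance
  ∂[5,6,8] = [6,8] − [5,8] + [5,6],
  ∂[0,3,9] = [3,9] − [0,9] + [0,3].
The resulting 30×20 matrix has rank 20, and its Smith normal form has invariant factors (1,1,1,1,1,1,1,1,1,1,1,1,1,1,1,1,1,1,1,2).

Now H_k = ker ∂_k / im ∂_{k+1}, so:

  H_0: rank C_0 − rank ∂_1 = 10 − 9 = 1, and the invariant factors of ∂_1 are all 1, so H_0 = Z.
  H_1: rank ker ∂_1 − rank ∂_2 = (30 − 9) − 20 = 1, and ∂_2 has invariant factor 2 > 1, so H_1 = Z ⊕ Z/2.
  H_2: rank ker ∂_2 − rank ∂_3 = (20 − 20) − 0 = 0, and there is no ∂_3, so H_2 = 0.

As a check, the Euler characteristic is 10 − 30 + 20 = 0, which agrees with 1 − 1 + 0 = 0.

H_0 ≅ Z,  H_1 ≅ Z ⊕ Z/2,  H_2 = 0.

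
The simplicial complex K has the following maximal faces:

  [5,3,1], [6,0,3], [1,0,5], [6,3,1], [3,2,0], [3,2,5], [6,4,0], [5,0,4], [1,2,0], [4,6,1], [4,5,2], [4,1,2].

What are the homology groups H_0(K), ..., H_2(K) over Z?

Order the vertices as 0 < 1 < 2 < 3 < 4 < 5 < 6. Listing each simplex with vertices in this order, K has dimension 2 with simplices:

  0-simplices (7): [0], [1], [2], [3], [4], [5], [6]
  1-simplices (18): [0,1], [0,2], [0,3], [0,4], [0,5], [0,6], [1,2], [1,3], [1,4], [1,5], [1,6], [2,3], [2,4], [2,5], [3,5], [3,6], [4,5], [4,6]
  2-simplices (12): [0,1,2], [0,1,5], [0,2,3], [0,3,6], [0,4,5], [0,4,6], [1,2,4], [1,3,5], [1,3,6], [1,4,6], [2,3,5], [2,4,5]

so the chain groups are C_0 ≅ Z^7, C_1 ≅ Z^18, C_2 ≅ Z^12.

∂_1: C_1 → C_0 is given by ∂[p,q] = [q] − [p].
This gives a 7×18 integer matrix of rank 6; reducing to Smith normal form yields diagonal entries (1,1,1,1,1,1).

∂_2: C_2 → C_1 acts by ∂[p,q,r] = [q,r] − [p,r] + [p,q]. For instance
  ∂[2,3,5] = [3,5] − [2,5] + [2,3],
  ∂[0,4,6] = [4,6] − [0,6] + [0,4].
As a 18×12 matrix over Z this has rank 12, with invariant factors (1,1,1,1,1,1,1,1,1,1,1,2).

From H_k ≅ ker(∂_k) / im(∂_{k+1}) we obtain:

  H_0: rank C_0 − rank ∂_1 = 7 − 6 = 1, and the invariant factors of ∂_1 are all 1, so H_0 ≅ Z.
  H_1: rank ker ∂_1 − rank ∂_2 = (18 − 6) − 12 = 0, and ∂_2 has invariant factor 2 > 1, so H_1 ≅ Z/2.
  H_2: rank ker ∂_2 − rank ∂_3 = (12 − 12) − 0 = 0, and there is no ∂_3, so H_2 ≅ 0.

H_0 = Z,  H_1 = Z/2,  H_2 = 0.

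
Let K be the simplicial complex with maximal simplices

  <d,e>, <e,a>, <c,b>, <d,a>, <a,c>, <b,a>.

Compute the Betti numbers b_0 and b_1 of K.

b_0 = 1, b_1 = 2.

Fix the vertex order a < b < c < d < e and write every simplex with vertices in increasing order. Then dim K = 1 and the simplices of K are:

  0-simplices (5): a, b, c, d, e
  1-simplices (6): ab, ac, ad, ae, bc, de

giving chain groups C_0 ≅ Z^5, C_1 ≅ Z^6.

The boundary map ∂_1: C_1 → C_0 is given by ∂[p,q] = [q] − [p].
As a 5×6 matrix over Z this has rank 4, with invariant factors (1,1,1,1).

Reading off H_k = ker ∂_k / im ∂_{k+1}:

  H_0: rank C_0 − rank ∂_1 = 5 − 4 = 1, and the invariant factors of ∂_1 are all 1, so H_0 = Z.
  H_1: rank ker ∂_1 − rank ∂_2 = (6 − 4) − 0 = 2, and there is no ∂_2, so H_1 = Z^2.

As a check, the Euler characteristic is 5 − 6 = -1, which agrees with 1 − 2 = -1.
(K is a triangulation of a wedge of 2 circles.)

Hence the Betti numbers are b_0 = 1, b_1 = 2.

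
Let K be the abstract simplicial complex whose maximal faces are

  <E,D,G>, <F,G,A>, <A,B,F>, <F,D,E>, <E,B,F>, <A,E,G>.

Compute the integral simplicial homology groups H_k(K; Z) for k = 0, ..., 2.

K has 6 vertices, 12 edges, 6 triangles.
rank ∂_0 = 0, rank ∂_1 = 5 ⇒ b_0 = 6 − 0 − 5 = 1; all invariant factors of ∂_1 are 1 so no torsion. So H_0 = Z.
rank ∂_1 = 5, rank ∂_2 = 6 ⇒ b_1 = 12 − 5 − 6 = 1; all invariant factors of ∂_2 are 1 so no torsion. So H_1 = Z.
rank ∂_2 = 6, rank ∂_3 = 0 ⇒ b_2 = 6 − 6 − 0 = 0. So H_2 = 0.

H_0 = Z,  H_1 = Z,  H_2 = 0.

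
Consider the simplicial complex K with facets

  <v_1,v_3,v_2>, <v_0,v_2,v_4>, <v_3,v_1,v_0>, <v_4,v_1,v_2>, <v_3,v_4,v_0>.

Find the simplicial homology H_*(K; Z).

H_0 = Z,  H_1 = Z,  H_2 = 0.

Take the total order v_0 < v_1 < v_2 < v_3 < v_4 on the vertex set. Then K (dimension 2) consists of the simplices:

  0-simplices (5): [v_0], [v_1], [v_2], [v_3], [v_4]
  1-simplices (10): [v_0,v_1], [v_0,v_2], [v_0,v_3], [v_0,v_4], [v_1,v_2], [v_1,v_3], [v_1,v_4], [v_2,v_3], [v_2,v_4], [v_3,v_4]
  2-simplices (5): [v_0,v_1,v_3], [v_0,v_2,v_4], [v_0,v_3,v_4], [v_1,v_2,v_3], [v_1,v_2,v_4]

Hence C_0 ≅ Z^5, C_1 ≅ Z^10, C_2 ≅ Z^5.

Boundary ∂_1: C_1 → C_0 maps an edge to its endpoints' difference, ∂[p,q] = q − p. For instance
  ∂[v_1,v_4] = [v_4] − [v_1].
The resulting 5×10 matrix has rank 4, and its Smith normal form has invariant factors (1,1,1,1).

Boundary ∂_2: C_2 → C_1 maps a triangle to the signed sum of its edges. For instance
  ∂[v_0,v_1,v_3] = [v_1,v_3] − [v_0,v_3] + [v_0,v_1],
  ∂[v_1,v_2,v_3] = [v_2,v_3] − [v_1,v_3] + [v_1,v_2].
The resulting 10×5 matrix has rank 5, and its Smith normal form has invariant factors (1,1,1,1,1).

From H_k ≅ ker(∂_k) / im(∂_{k+1}) we obtain:

  H_0: rank C_0 − rank ∂_1 = 5 − 4 = 1, and the invariant factors of ∂_1 are all 1, so H_0 = Z.
  H_1: rank ker ∂_1 − rank ∂_2 = (10 − 4) − 5 = 1, and the invariant factors of ∂_2 are all 1, so H_1 = Z.
  H_2: rank ker ∂_2 − rank ∂_3 = (5 − 5) − 0 = 0, and there is no ∂_3, so H_2 = 0.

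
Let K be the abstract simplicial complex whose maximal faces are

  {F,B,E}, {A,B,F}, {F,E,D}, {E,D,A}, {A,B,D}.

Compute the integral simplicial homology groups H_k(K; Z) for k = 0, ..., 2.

Take the total order A < B < D < E < F on the vertex set. Then K (dimension 2) consists of the simplices:

  0-simplices (5): A, B, D, E, F
  1-simplices (10): AB, AD, AE, AF, BD, BE, BF, DE, DF, EF
  2-simplices (5): ABD, ABF, ADE, BEF, DEF

giving chain groups C_0 ≅ Z^5, C_1 ≅ Z^10, C_2 ≅ Z^5.

∂_1: C_1 → C_0 maps an edge to its endpoints' difference, ∂[p,q] = q − p.
The 5×10 boundary matrix has rank 4 and Smith normal form diag(1,1,1,1).

Boundary ∂_2: C_2 → C_1 acts by ∂[p,q,r] = [q,r] − [p,r] + [p,q]. For instance
  ∂ADE = DE − AE + AD,
  ∂BEF = EF − BF + BE.
This gives a 10×5 integer matrix of rank 5; reducing to Smith normal form yields diagonal entries (1,1,1,1,1).

Reading off H_k = ker ∂_k / im ∂_{k+1}:

  H_0: rank C_0 − rank ∂_1 = 5 − 4 = 1, and the invariant factors of ∂_1 are all 1, so H_0 ≅ Z.
  H_1: rank ker ∂_1 − rank ∂_2 = (10 − 4) − 5 = 1, and the invariant factors of ∂_2 are all 1, so H_1 ≅ Z.
  H_2: rank ker ∂_2 − rank ∂_3 = (5 − 5) − 0 = 0, and there is no ∂_3, so H_2 ≅ 0.

As a check, the Euler characteristic is 5 − 10 + 5 = 0, which agrees with 1 − 1 + 0 = 0.
(K is a triangulation of the Möbius band.)

H_0 ≅ Z,  H_1 ≅ Z,  H_2 = 0.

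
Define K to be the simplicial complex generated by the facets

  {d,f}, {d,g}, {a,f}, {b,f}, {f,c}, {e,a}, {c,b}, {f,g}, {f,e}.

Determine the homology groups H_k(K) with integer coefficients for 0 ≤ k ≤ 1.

H_0 ≅ Z,  H_1 ≅ Z^3.

K has 7 vertices, 9 edges.
rank ∂_0 = 0, rank ∂_1 = 6 ⇒ b_0 = 7 − 0 − 6 = 1; all invariant factors of ∂_1 are 1 so no torsion. So H_0 ≅ Z.
rank ∂_1 = 6, rank ∂_2 = 0 ⇒ b_1 = 9 − 6 − 0 = 3. So H_1 ≅ Z^3.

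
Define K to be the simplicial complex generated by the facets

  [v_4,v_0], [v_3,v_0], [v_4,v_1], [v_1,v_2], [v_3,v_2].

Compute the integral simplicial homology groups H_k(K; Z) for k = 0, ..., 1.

H_0 = Z,  H_1 = Z.

We work with the vertex ordering v_0 < v_1 < v_2 < v_3 < v_4. The simplices of K, each written with vertices in increasing order, are:

  0-simplices (5): [v_0], [v_1], [v_2], [v_3], [v_4]
  1-simplices (5): [v_0,v_3], [v_0,v_4], [v_1,v_2], [v_1,v_4], [v_2,v_3]

so the chain groups are C_0 ≅ Z^5, C_1 ≅ Z^5.

∂_1: C_1 → C_0 maps an edge to its endpoints' difference, ∂[p,q] = q − p. For instance
  ∂[v_1,v_4] = [v_4] − [v_1].
The resulting 5×5 matrix has rank 4, and its Smith normal form has invariant factors (1,1,1,1).

Now H_k = ker ∂_k / im ∂_{k+1}, so:

  H_0: rank C_0 − rank ∂_1 = 5 − 4 = 1, and the invariant factors of ∂_1 are all 1, so H_0 = Z.
  H_1: rank ker ∂_1 − rank ∂_2 = (5 − 4) − 0 = 1, and there is no ∂_2, so H_1 = Z.

(K is a triangulation of the circle S^1.)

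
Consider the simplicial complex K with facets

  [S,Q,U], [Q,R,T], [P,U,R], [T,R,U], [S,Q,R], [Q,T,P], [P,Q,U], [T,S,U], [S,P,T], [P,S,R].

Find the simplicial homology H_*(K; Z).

Fix the vertex order P < Q < R < S < T < U and write every simplex with vertices in increasing order. Then dim K = 2 and the simplices of K are:

  0-simplices (6): P, Q, R, S, T, U
  1-simplices (15): PQ, PR, PS, PT, PU, QR, QS, QT, QU, RS, RT, RU, ST, SU, TU
  2-simplices (10): PQT, PQU, PRS, PRU, PST, QRS, QRT, QSU, RTU, STU

so the chain groups are C_0 ≅ Z^6, C_1 ≅ Z^15, C_2 ≅ Z^10.

Boundary ∂_1: C_1 → C_0 maps an edge to its endpoints' difference, ∂[p,q] = q − p. For instance
  ∂PT = T − P.
As a 6×15 matrix over Z this has rank 5, with invariant factors (1,1,1,1,1).

∂_2: C_2 → C_1 sends each 2-simplex [p,q,r] to [q,r] − [p,r] + [p,q]. For instance
  ∂PRU = RU − PU + PR,
  ∂STU = TU − SU + ST.
As a 15×10 matrix over Z this has rank 10, with invariant factors (1,1,1,1,1,1,1,1,1,2).

From H_k ≅ ker(∂_k) / im(∂_{k+1}) we obtain:

  H_0: rank C_0 − rank ∂_1 = 6 − 5 = 1, and the invariant factors of ∂_1 are all 1, so H_0 ≅ Z.
  H_1: rank ker ∂_1 − rank ∂_2 = (15 − 5) − 10 = 0, and ∂_2 has invariant factor 2 > 1, so H_1 ≅ Z_2.
  H_2: rank ker ∂_2 − rank ∂_3 = (10 − 10) − 0 = 0, and there is no ∂_3, so H_2 ≅ 0.

As a check, the Euler characteristic is 6 − 15 + 10 = 1, which agrees with 1 − 0 + 0 = 1.

H_0 = Z,  H_1 = Z_2,  H_2 = 0.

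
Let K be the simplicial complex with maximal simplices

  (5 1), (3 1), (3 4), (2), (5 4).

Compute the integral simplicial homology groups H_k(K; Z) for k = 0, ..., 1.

Order the vertices as 1 < 2 < 3 < 4 < 5. Listing each simplex with vertices in this order, K has dimension 1 with simplices:

  0-simplices (5): [1], [2], [3], [4], [5]
  1-simplices (4): [1,3], [1,5], [3,4], [4,5]

giving chain groups C_0 ≅ Z^5, C_1 ≅ Z^4.

Boundary ∂_1: C_1 → C_0 sends each edge [p,q] (with p < q) to q − p. For instance
  ∂[3,4] = [4] − [3].
As a 5×4 matrix over Z this has rank 3, with invariant factors (1,1,1).

Reading off H_k = ker ∂_k / im ∂_{k+1}:

  H_0: rank C_0 − rank ∂_1 = 5 − 3 = 2, and the invariant factors of ∂_1 are all 1, so H_0 = Z^2.
  H_1: rank ker ∂_1 − rank ∂_2 = (4 − 3) − 0 = 1, and there is no ∂_2, so H_1 = Z.

As a check, the Euler characteristic is 5 − 4 = 1, which agrees with 2 − 1 = 1.

H_0 ≅ Z^2,  H_1 ≅ Z.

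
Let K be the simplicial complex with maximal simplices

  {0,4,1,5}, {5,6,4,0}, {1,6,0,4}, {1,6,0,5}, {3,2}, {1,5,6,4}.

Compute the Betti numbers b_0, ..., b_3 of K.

b_0 = 2, b_1 = 0, b_2 = 0, b_3 = 1.

K has 7 vertices, 11 edges, 10 triangles, 5 3-simplices.
rank ∂_0 = 0, rank ∂_1 = 5 ⇒ b_0 = 7 − 0 − 5 = 2; all invariant factors of ∂_1 are 1 so no torsion. So H_0 = Z^2.
rank ∂_1 = 5, rank ∂_2 = 6 ⇒ b_1 = 11 − 5 − 6 = 0; all invariant factors of ∂_2 are 1 so no torsion. So H_1 = 0.
rank ∂_2 = 6, rank ∂_3 = 4 ⇒ b_2 = 10 − 6 − 4 = 0; all invariant factors of ∂_3 are 1 so no torsion. So H_2 = 0.
rank ∂_3 = 4, rank ∂_4 = 0 ⇒ b_3 = 5 − 4 − 0 = 1. So H_3 = Z.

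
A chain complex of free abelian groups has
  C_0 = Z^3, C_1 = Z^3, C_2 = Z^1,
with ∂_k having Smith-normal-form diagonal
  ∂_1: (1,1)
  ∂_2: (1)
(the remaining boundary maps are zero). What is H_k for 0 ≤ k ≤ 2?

H_0 ≅ Z,  H_1 = 0,  H_2 = 0.

H_0: b_0 = 3 − 0 − 2 = 1; torsion from ∂_1 factors > 1: none. So H_0 ≅ Z.
H_1: b_1 = 3 − 2 − 1 = 0; torsion from ∂_2 factors > 1: none. So H_1 ≅ 0.
H_2: b_2 = 1 − 1 − 0 = 0; torsion from ∂_3 factors > 1: none. So H_2 ≅ 0.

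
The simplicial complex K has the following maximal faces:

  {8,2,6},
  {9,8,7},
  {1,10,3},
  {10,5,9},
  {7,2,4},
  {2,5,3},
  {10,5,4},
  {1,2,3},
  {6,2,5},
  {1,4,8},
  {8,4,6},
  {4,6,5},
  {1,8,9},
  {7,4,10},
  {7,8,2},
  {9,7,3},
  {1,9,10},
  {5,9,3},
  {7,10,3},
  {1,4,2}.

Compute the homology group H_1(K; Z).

Fix the vertex order 1 < 2 < 3 < 4 < 5 < 6 < 7 < 8 < 9 < 10 and write every simplex with vertices in increasing order. Then dim K = 2 and the simplices of K are:

  0-simplices (10): [1], [2], [3], [4], [5], [6], [7], [8], [9], [10]
  1-simplices (30): (30 of them)
  2-simplices (20): (20 of them)

Hence C_0 ≅ Z^10, C_1 ≅ Z^30, C_2 ≅ Z^20.

The boundary map ∂_1: C_1 → C_0 sends each edge [p,q] (with p < q) to q − p. For instance
  ∂[2,7] = [7] − [2].
The resulting 10×30 matrix has rank 9, and its Smith normal form has invariant factors (1,1,1,1,1,1,1,1,1).

Boundary ∂_2: C_2 → C_1 sends each 2-simplex [p,q,r] to [q,r] − [p,r] + [p,q]. For instance
  ∂[2,4,7] = [4,7] − [2,7] + [2,4],
  ∂[2,6,8] = [6,8] − [2,8] + [2,6].
The 30×20 boundary matrix has rank 20 and Smith normal form diag(1,1,1,1,1,1,1,1,1,1,1,1,1,1,1,1,1,1,1,2).

Computing H_k = (kernel of ∂_k) / (image of ∂_{k+1}):

  H_1: rank ker ∂_1 − rank ∂_2 = (30 − 9) − 20 = 1, and ∂_2 has invariant factor 2 > 1, so H_1 ≅ Z ⊕ Z/2Z.

H_1 = Z ⊕ Z/2Z.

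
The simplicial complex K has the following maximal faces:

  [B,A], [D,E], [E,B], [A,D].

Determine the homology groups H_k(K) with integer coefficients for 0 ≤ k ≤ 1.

Order the vertices as A < B < D < E. Listing each simplex with vertices in this order, K has dimension 1 with simplices:

  0-simplices (4): A, B, D, E
  1-simplices (4): AB, AD, BE, DE

Hence C_0 ≅ Z^4, C_1 ≅ Z^4.

Boundary ∂_1: C_1 → C_0 maps an edge to its endpoints' difference, ∂[p,q] = q − p.
The 4×4 boundary matrix has rank 3 and Smith normal form diag(1,1,1).

Reading off H_k = ker ∂_k / im ∂_{k+1}:

  H_0: rank C_0 − rank ∂_1 = 4 − 3 = 1, and the invariant factors of ∂_1 are all 1, so H_0 = Z.
  H_1: rank ker ∂_1 − rank ∂_2 = (4 − 3) − 0 = 1, and there is no ∂_2, so H_1 = Z.

(K is a triangulation of the circle S^1.)

H_0 = Z,  H_1 = Z.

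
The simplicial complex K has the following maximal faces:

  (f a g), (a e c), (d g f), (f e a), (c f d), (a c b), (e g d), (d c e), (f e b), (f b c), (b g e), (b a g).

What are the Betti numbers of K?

b_0 = 1, b_1 = 0, b_2 = 0.

We work with the vertex ordering a < b < c < d < e < f < g. The simplices of K, each written with vertices in increasing order, are:

  0-simplices (7): a, b, c, d, e, f, g
  1-simplices (18): ab, ac, ae, af, ag, bc, be, bf, bg, cd, ce, cf, de, df, dg, ef, eg, fg
  2-simplices (12): abc, abg, ace, aef, afg, bcf, bef, beg, cde, cdf, deg, dfg

Hence C_0 ≅ Z^7, C_1 ≅ Z^18, C_2 ≅ Z^12.

Boundary ∂_1: C_1 → C_0 maps an edge to its endpoints' difference, ∂[p,q] = q − p. For instance
  ∂be = e − b.
The 7×18 boundary matrix has rank 6 and Smith normal form diag(1,1,1,1,1,1).

The boundary map ∂_2: C_2 → C_1 maps a triangle to the signed sum of its edges. For instance
  ∂bef = ef − bf + be,
  ∂cde = de − ce + cd.
As a 18×12 matrix over Z this has rank 12, with invariant factors (1,1,1,1,1,1,1,1,1,1,1,2).

Now H_k = ker ∂_k / im ∂_{k+1}, so:

  H_0: rank C_0 − rank ∂_1 = 7 − 6 = 1, and the invariant factors of ∂_1 are all 1, so H_0 ≅ Z.
  H_1: rank ker ∂_1 − rank ∂_2 = (18 − 6) − 12 = 0, and ∂_2 has invariant factor 2 > 1, so H_1 ≅ Z_2.
  H_2: rank ker ∂_2 − rank ∂_3 = (12 − 12) − 0 = 0, and there is no ∂_3, so H_2 ≅ 0.

As a check, the Euler characteristic is 7 − 18 + 12 = 1, which agrees with 1 − 0 + 0 = 1.
(K is a triangulation of the real projective plane RP^2.)

Hence the Betti numbers are b_0 = 1, b_1 = 0, b_2 = 0.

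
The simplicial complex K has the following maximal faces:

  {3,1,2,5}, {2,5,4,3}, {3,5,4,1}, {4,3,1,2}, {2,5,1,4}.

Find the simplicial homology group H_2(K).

Order the vertices as 1 < 2 < 3 < 4 < 5. Listing each simplex with vertices in this order, K has dimension 3 with simplices:

  0-simplices (5): [1], [2], [3], [4], [5]
  1-simplices (10): [1,2], [1,3], [1,4], [1,5], [2,3], [2,4], [2,5], [3,4], [3,5], [4,5]
  2-simplices (10): [1,2,3], [1,2,4], [1,2,5], [1,3,4], [1,3,5], [1,4,5], [2,3,4], [2,3,5], [2,4,5], [3,4,5]
  3-simplices (5): [1,2,3,4], [1,2,3,5], [1,2,4,5], [1,3,4,5], [2,3,4,5]

giving chain groups C_0 ≅ Z^5, C_1 ≅ Z^10, C_2 ≅ Z^10, C_3 ≅ Z^5.

The boundary map ∂_1: C_1 → C_0 sends each edge [p,q] (with p < q) to q − p.
The 5×10 boundary matrix has rank 4 and Smith normal form diag(1,1,1,1).

Boundary ∂_2: C_2 → C_1 sends each 2-simplex [p,q,r] to [q,r] − [p,r] + [p,q]. For instance
  ∂[3,4,5] = [4,5] − [3,5] + [3,4],
  ∂[1,2,5] = [2,5] − [1,5] + [1,2].
As a 10×10 matrix over Z this has rank 6, with invariant factors (1,1,1,1,1,1).

∂_3: C_3 → C_2 sends each 3-simplex σ to the alternating sum Σ_i (−1)^i (σ with its i-th vertex removed). For instance
  ∂[1,3,4,5] = [3,4,5] − [1,4,5] + [1,3,5] − [1,3,4],
  ∂[1,2,3,4] = [2,3,4] − [1,3,4] + [1,2,4] − [1,2,3].
The resulting 10×5 matrix has rank 4, and its Smith normal form has invariant factors (1,1,1,1).

Now H_k = ker ∂_k / im ∂_{k+1}, so:

  H_2: rank ker ∂_2 − rank ∂_3 = (10 − 6) − 4 = 0, and the invariant factors of ∂_3 are all 1, so H_2 = 0.

H_2 = 0.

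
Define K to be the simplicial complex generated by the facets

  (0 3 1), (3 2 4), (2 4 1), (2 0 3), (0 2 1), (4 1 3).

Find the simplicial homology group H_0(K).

Order the vertices as 0 < 1 < 2 < 3 < 4. Listing each simplex with vertices in this order, K has dimension 2 with simplices:

  0-simplices (5): [0], [1], [2], [3], [4]
  1-simplices (9): [0,1], [0,2], [0,3], [1,2], [1,3], [1,4], [2,3], [2,4], [3,4]
  2-simplices (6): [0,1,2], [0,1,3], [0,2,3], [1,2,4], [1,3,4], [2,3,4]

Hence C_0 ≅ Z^5, C_1 ≅ Z^9, C_2 ≅ Z^6.

Boundary ∂_1: C_1 → C_0 maps an edge to its endpoints' difference, ∂[p,q] = q − p.
The 5×9 boundary matrix has rank 4 and Smith normal form diag(1,1,1,1).

Boundary ∂_2: C_2 → C_1 sends each 2-simplex [p,q,r] to [q,r] − [p,r] + [p,q]. For instance
  ∂[0,2,3] = [2,3] − [0,3] + [0,2],
  ∂[2,3,4] = [3,4] − [2,4] + [2,3].
The 9×6 boundary matrix has rank 5 and Smith normal form diag(1,1,1,1,1).

Now H_k = ker ∂_k / im ∂_{k+1}, so:

  H_0: rank C_0 − rank ∂_1 = 5 − 4 = 1, and the invariant factors of ∂_1 are all 1, so H_0 ≅ Z.

H_0 ≅ Z.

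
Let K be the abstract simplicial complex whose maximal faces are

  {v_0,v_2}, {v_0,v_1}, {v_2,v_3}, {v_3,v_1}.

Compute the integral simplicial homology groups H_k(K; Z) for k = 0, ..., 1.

Order the vertices as v_0 < v_1 < v_2 < v_3. Listing each simplex with vertices in this order, K has dimension 1 with simplices:

  0-simplices (4): [v_0], [v_1], [v_2], [v_3]
  1-simplices (4): [v_0,v_1], [v_0,v_2], [v_1,v_3], [v_2,v_3]

Hence C_0 ≅ Z^4, C_1 ≅ Z^4.

Boundary ∂_1: C_1 → C_0 sends each edge [p,q] (with p < q) to q − p.
As a 4×4 matrix over Z this has rank 3, with invariant factors (1,1,1).

Reading off H_k = ker ∂_k / im ∂_{k+1}:

  H_0: rank C_0 − rank ∂_1 = 4 − 3 = 1, and the invariant factors of ∂_1 are all 1, so H_0 = Z.
  H_1: rank ker ∂_1 − rank ∂_2 = (4 − 3) − 0 = 1, and there is no ∂_2, so H_1 = Z.

H_0 = Z,  H_1 = Z.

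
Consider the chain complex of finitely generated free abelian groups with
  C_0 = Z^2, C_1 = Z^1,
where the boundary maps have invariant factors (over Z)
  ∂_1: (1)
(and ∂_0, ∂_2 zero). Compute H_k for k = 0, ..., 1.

H_0: b_0 = 2 − 0 − 1 = 1; torsion from ∂_1 factors > 1: none. So H_0 = Z.
H_1: b_1 = 1 − 1 − 0 = 0; torsion from ∂_2 factors > 1: none. So H_1 = 0.

H_0 = Z,  H_1 = 0.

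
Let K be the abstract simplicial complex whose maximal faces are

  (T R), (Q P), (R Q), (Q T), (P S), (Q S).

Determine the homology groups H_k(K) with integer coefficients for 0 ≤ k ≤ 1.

H_0 ≅ Z,  H_1 ≅ Z^2.

Order the vertices as P < Q < R < S < T. Listing each simplex with vertices in this order, K has dimension 1 with simplices:

  0-simplices (5): P, Q, R, S, T
  1-simplices (6): PQ, PS, QR, QS, QT, RT

giving chain groups C_0 ≅ Z^5, C_1 ≅ Z^6.

Boundary ∂_1: C_1 → C_0 sends each edge [p,q] (with p < q) to q − p.
The 5×6 boundary matrix has rank 4 and Smith normal form diag(1,1,1,1).

Now H_k = ker ∂_k / im ∂_{k+1}, so:

  H_0: rank C_0 − rank ∂_1 = 5 − 4 = 1, and the invariant factors of ∂_1 are all 1, so H_0 = Z.
  H_1: rank ker ∂_1 − rank ∂_2 = (6 − 4) − 0 = 2, and there is no ∂_2, so H_1 = Z^2.

(K is a triangulation of a wedge of 2 circles.)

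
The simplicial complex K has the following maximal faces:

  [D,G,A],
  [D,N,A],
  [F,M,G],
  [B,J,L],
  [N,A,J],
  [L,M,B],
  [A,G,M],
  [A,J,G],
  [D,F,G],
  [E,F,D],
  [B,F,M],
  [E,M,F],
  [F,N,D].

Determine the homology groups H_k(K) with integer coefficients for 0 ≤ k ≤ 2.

Fix the vertex order A < B < D < E < F < G < J < L < M < N and write every simplex with vertices in increasing order. Then dim K = 2 and the simplices of K are:

  0-simplices (10): A, B, D, E, F, G, J, L, M, N
  1-simplices (23): AD, AG, AJ, AM, AN, BF, BJ, BL, BM, DE, DF, DG, DN, EF, EM, FG, FM, FN, GJ, GM, JL, JN, LM
  2-simplices (13): ADG, ADN, AGJ, AGM, AJN, BFM, BJL, BLM, DEF, DFG, DFN, EFM, FGM

giving chain groups C_0 ≅ Z^10, C_1 ≅ Z^23, C_2 ≅ Z^13.

Boundary ∂_1: C_1 → C_0 sends each edge [p,q] (with p < q) to q − p. For instance
  ∂AM = M − A.
This gives a 10×23 integer matrix of rank 9; reducing to Smith normal form yields diagonal entries (1,1,1,1,1,1,1,1,1).

The boundary map ∂_2: C_2 → C_1 sends each 2-simplex [p,q,r] to [q,r] − [p,r] + [p,q]. For instance
  ∂BJL = JL − BL + BJ,
  ∂DEF = EF − DF + DE.
As a 23×13 matrix over Z this has rank 13, with invariant factors (1,1,1,1,1,1,1,1,1,1,1,1,1).

Computing H_k = (kernel of ∂_k) / (image of ∂_{k+1}):

  H_0: rank C_0 − rank ∂_1 = 10 − 9 = 1, and the invariant factors of ∂_1 are all 1, so H_0 = Z.
  H_1: rank ker ∂_1 − rank ∂_2 = (23 − 9) − 13 = 1, and the invariant factors of ∂_2 are all 1, so H_1 = Z.
  H_2: rank ker ∂_2 − rank ∂_3 = (13 − 13) − 0 = 0, and there is no ∂_3, so H_2 = 0.

H_0 = Z,  H_1 = Z,  H_2 = 0.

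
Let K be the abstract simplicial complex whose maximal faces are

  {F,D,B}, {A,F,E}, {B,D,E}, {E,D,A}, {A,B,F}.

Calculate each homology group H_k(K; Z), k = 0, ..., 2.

H_0 ≅ Z,  H_1 ≅ Z,  H_2 = 0.

We work with the vertex ordering A < B < D < E < F. The simplices of K, each written with vertices in increasing order, are:

  0-simplices (5): A, B, D, E, F
  1-simplices (10): AB, AD, AE, AF, BD, BE, BF, DE, DF, EF
  2-simplices (5): ABF, ADE, AEF, BDE, BDF

Hence C_0 ≅ Z^5, C_1 ≅ Z^10, C_2 ≅ Z^5.

∂_1: C_1 → C_0 is given by ∂[p,q] = [q] − [p]. For instance
  ∂AB = B − A.
The 5×10 boundary matrix has rank 4 and Smith normal form diag(1,1,1,1).

Boundary ∂_2: C_2 → C_1 acts by ∂[p,q,r] = [q,r] − [p,r] + [p,q]. For instance
  ∂ABF = BF − AF + AB,
  ∂BDE = DE − BE + BD.
The resulting 10×5 matrix has rank 5, and its Smith normal form has invariant factors (1,1,1,1,1).

Reading off H_k = ker ∂_k / im ∂_{k+1}:

  H_0: rank C_0 − rank ∂_1 = 5 − 4 = 1, and the invariant factors of ∂_1 are all 1, so H_0 = Z.
  H_1: rank ker ∂_1 − rank ∂_2 = (10 − 4) − 5 = 1, and the invariant factors of ∂_2 are all 1, so H_1 = Z.
  H_2: rank ker ∂_2 − rank ∂_3 = (5 − 5) − 0 = 0, and there is no ∂_3, so H_2 = 0.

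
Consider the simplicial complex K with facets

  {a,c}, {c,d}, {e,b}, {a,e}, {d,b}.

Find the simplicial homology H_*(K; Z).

H_0 ≅ Z,  H_1 ≅ Z.

We work with the vertex ordering a < b < c < d < e. The simplices of K, each written with vertices in increasing order, are:

  0-simplices (5): a, b, c, d, e
  1-simplices (5): ac, ae, bd, be, cd

Hence C_0 ≅ Z^5, C_1 ≅ Z^5.

The boundary map ∂_1: C_1 → C_0 sends each edge [p,q] (with p < q) to q − p. For instance
  ∂bd = d − b.
This gives a 5×5 integer matrix of rank 4; reducing to Smith normal form yields diagonal entries (1,1,1,1).

From H_k ≅ ker(∂_k) / im(∂_{k+1}) we obtain:

  H_0: rank C_0 − rank ∂_1 = 5 − 4 = 1, and the invariant factors of ∂_1 are all 1, so H_0 = Z.
  H_1: rank ker ∂_1 − rank ∂_2 = (5 − 4) − 0 = 1, and there is no ∂_2, so H_1 = Z.

As a check, the Euler characteristic is 5 − 5 = 0, which agrees with 1 − 1 = 0.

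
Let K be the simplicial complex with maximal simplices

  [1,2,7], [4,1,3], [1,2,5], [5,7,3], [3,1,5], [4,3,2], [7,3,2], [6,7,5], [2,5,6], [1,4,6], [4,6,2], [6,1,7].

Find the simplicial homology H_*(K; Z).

K has 7 vertices, 18 edges, 12 triangles.
rank ∂_0 = 0, rank ∂_1 = 6 ⇒ b_0 = 7 − 0 − 6 = 1; all invariant factors of ∂_1 are 1 so no torsion. So H_0 = Z.
rank ∂_1 = 6, rank ∂_2 = 12 ⇒ b_1 = 18 − 6 − 12 = 0; ∂_2 has invariant factor(s) [2] giving torsion. So H_1 = Z/2.
rank ∂_2 = 12, rank ∂_3 = 0 ⇒ b_2 = 12 − 12 − 0 = 0. So H_2 = 0.

H_0 = Z,  H_1 = Z/2,  H_2 = 0.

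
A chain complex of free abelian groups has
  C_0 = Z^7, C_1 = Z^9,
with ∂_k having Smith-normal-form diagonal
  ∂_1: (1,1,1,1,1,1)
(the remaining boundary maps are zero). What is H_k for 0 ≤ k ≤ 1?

H_0: b_0 = 7 − 0 − 6 = 1; torsion from ∂_1 factors > 1: none. So H_0 = Z.
H_1: b_1 = 9 − 6 − 0 = 3; torsion from ∂_2 factors > 1: none. So H_1 = Z^3.

H_0 = Z,  H_1 = Z^3.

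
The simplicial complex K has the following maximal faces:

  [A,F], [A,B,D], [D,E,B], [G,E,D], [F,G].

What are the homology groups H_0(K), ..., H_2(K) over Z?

H_0 ≅ Z,  H_1 ≅ Z,  H_2 = 0.

We work with the vertex ordering A < B < D < E < F < G. The simplices of K, each written with vertices in increasing order, are:

  0-simplices (6): A, B, D, E, F, G
  1-simplices (9): AB, AD, AF, BD, BE, DE, DG, EG, FG
  2-simplices (3): ABD, BDE, DEG

giving chain groups C_0 ≅ Z^6, C_1 ≅ Z^9, C_2 ≅ Z^3.

∂_1: C_1 → C_0 sends each edge [p,q] (with p < q) to q − p. For instance
  ∂BD = D − B.
This gives a 6×9 integer matrix of rank 5; reducing to Smith normal form yields diagonal entries (1,1,1,1,1).

∂_2: C_2 → C_1 acts by ∂[p,q,r] = [q,r] − [p,r] + [p,q]. For instance
  ∂BDE = DE − BE + BD,
  ∂DEG = EG − DG + DE.
This gives a 9×3 integer matrix of rank 3; reducing to Smith normal form yields diagonal entries (1,1,1).

From H_k ≅ ker(∂_k) / im(∂_{k+1}) we obtain:

  H_0: rank C_0 − rank ∂_1 = 6 − 5 = 1, and the invariant factors of ∂_1 are all 1, so H_0 ≅ Z.
  H_1: rank ker ∂_1 − rank ∂_2 = (9 − 5) − 3 = 1, and the invariant factors of ∂_2 are all 1, so H_1 ≅ Z.
  H_2: rank ker ∂_2 − rank ∂_3 = (3 − 3) − 0 = 0, and there is no ∂_3, so H_2 ≅ 0.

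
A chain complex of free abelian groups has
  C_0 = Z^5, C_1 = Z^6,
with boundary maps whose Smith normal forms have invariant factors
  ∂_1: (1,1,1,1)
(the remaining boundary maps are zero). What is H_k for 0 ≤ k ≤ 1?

H_0: b_0 = 5 − 0 − 4 = 1; torsion from ∂_1 factors > 1: none. So H_0 = Z.
H_1: b_1 = 6 − 4 − 0 = 2; torsion from ∂_2 factors > 1: none. So H_1 = Z^2.

H_0 = Z,  H_1 = Z^2.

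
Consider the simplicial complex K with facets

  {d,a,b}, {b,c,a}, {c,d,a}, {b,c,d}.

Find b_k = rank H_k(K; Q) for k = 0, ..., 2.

Fix the vertex order a < b < c < d and write every simplex with vertices in increasing order. Then dim K = 2 and the simplices of K are:

  0-simplices (4): a, b, c, d
  1-simplices (6): ab, ac, ad, bc, bd, cd
  2-simplices (4): abc, abd, acd, bcd

giving chain groups C_0 ≅ Z^4, C_1 ≅ Z^6, C_2 ≅ Z^4.

∂_1: C_1 → C_0 is given by ∂[p,q] = [q] − [p]. For instance
  ∂bd = d − b.
The 4×6 boundary matrix has rank 3 and Smith normal form diag(1,1,1).

Boundary ∂_2: C_2 → C_1 acts by ∂[p,q,r] = [q,r] − [p,r] + [p,q]. For instance
  ∂abc = bc − ac + ab,
  ∂acd = cd − ad + ac.
As a 6×4 matrix over Z this has rank 3, with invariant factors (1,1,1).

Now H_k = ker ∂_k / im ∂_{k+1}, so:

  H_0: rank C_0 − rank ∂_1 = 4 − 3 = 1, and the invariant factors of ∂_1 are all 1, so H_0 ≅ Z.
  H_1: rank ker ∂_1 − rank ∂_2 = (6 − 3) − 3 = 0, and the invariant factors of ∂_2 are all 1, so H_1 ≅ 0.
  H_2: rank ker ∂_2 − rank ∂_3 = (4 − 3) − 0 = 1, and there is no ∂_3, so H_2 ≅ Z.

Hence the Betti numbers are b_0 = 1, b_1 = 0, b_2 = 1.

b_0 = 1, b_1 = 0, b_2 = 1.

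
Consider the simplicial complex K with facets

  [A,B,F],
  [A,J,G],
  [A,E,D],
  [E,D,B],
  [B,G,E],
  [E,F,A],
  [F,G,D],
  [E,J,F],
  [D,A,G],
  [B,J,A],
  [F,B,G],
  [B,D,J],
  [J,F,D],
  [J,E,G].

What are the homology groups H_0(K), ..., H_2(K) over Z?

Fix the vertex order A < B < D < E < F < G < J and write every simplex with vertices in increasing order. Then dim K = 2 and the simplices of K are:

  0-simplices (7): A, B, D, E, F, G, J
  1-simplices (21): AB, AD, AE, AF, AG, AJ, BD, BE, BF, BG, BJ, DE, DF, DG, DJ, EF, EG, EJ, FG, FJ, GJ
  2-simplices (14): ABF, ABJ, ADE, ADG, AEF, AGJ, BDE, BDJ, BEG, BFG, DFG, DFJ, EFJ, EGJ

giving chain groups C_0 ≅ Z^7, C_1 ≅ Z^21, C_2 ≅ Z^14.

Boundary ∂_1: C_1 → C_0 is given by ∂[p,q] = [q] − [p]. For instance
  ∂DG = G − D.
This gives a 7×21 integer matrix of rank 6; reducing to Smith normal form yields diagonal entries (1,1,1,1,1,1).

The boundary map ∂_2: C_2 → C_1 maps a triangle to the signed sum of its edges. For instance
  ∂DFJ = FJ − DJ + DF,
  ∂BFG = FG − BG + BF.
As a 21×14 matrix over Z this has rank 13, with invariant factors (1,1,1,1,1,1,1,1,1,1,1,1,1).

Now H_k = ker ∂_k / im ∂_{k+1}, so:

  H_0: rank C_0 − rank ∂_1 = 7 − 6 = 1, and the invariant factors of ∂_1 are all 1, so H_0 ≅ Z.
  H_1: rank ker ∂_1 − rank ∂_2 = (21 − 6) − 13 = 2, and the invariant factors of ∂_2 are all 1, so H_1 ≅ Z^2.
  H_2: rank ker ∂_2 − rank ∂_3 = (14 − 13) − 0 = 1, and there is no ∂_3, so H_2 ≅ Z.

(K is a triangulation of the torus T^2.)

H_0 = Z,  H_1 = Z^2,  H_2 = Z.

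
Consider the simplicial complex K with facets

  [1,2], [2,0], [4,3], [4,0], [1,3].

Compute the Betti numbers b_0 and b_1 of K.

b_0 = 1, b_1 = 1.

K has 5 vertices, 5 edges.
rank ∂_0 = 0, rank ∂_1 = 4 ⇒ b_0 = 5 − 0 − 4 = 1; all invariant factors of ∂_1 are 1 so no torsion. So H_0 = Z.
rank ∂_1 = 4, rank ∂_2 = 0 ⇒ b_1 = 5 − 4 − 0 = 1. So H_1 = Z.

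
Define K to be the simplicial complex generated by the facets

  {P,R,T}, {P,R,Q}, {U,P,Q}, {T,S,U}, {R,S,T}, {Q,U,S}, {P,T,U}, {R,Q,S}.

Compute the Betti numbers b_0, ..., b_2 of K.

We work with the vertex ordering P < Q < R < S < T < U. The simplices of K, each written with vertices in increasing order, are:

  0-simplices (6): P, Q, R, S, T, U
  1-simplices (12): PQ, PR, PT, PU, QR, QS, QU, RS, RT, ST, SU, TU
  2-simplices (8): PQR, PQU, PRT, PTU, QRS, QSU, RST, STU

giving chain groups C_0 ≅ Z^6, C_1 ≅ Z^12, C_2 ≅ Z^8.

The boundary map ∂_1: C_1 → C_0 sends each edge [p,q] (with p < q) to q − p. For instance
  ∂QR = R − Q.
The resulting 6×12 matrix has rank 5, and its Smith normal form has invariant factors (1,1,1,1,1).

Boundary ∂_2: C_2 → C_1 acts by ∂[p,q,r] = [q,r] − [p,r] + [p,q]. For instance
  ∂PTU = TU − PU + PT,
  ∂STU = TU − SU + ST.
As a 12×8 matrix over Z this has rank 7, with invariant factors (1,1,1,1,1,1,1).

From H_k ≅ ker(∂_k) / im(∂_{k+1}) we obtain:

  H_0: rank C_0 − rank ∂_1 = 6 − 5 = 1, and the invariant factors of ∂_1 are all 1, so H_0 = Z.
  H_1: rank ker ∂_1 − rank ∂_2 = (12 − 5) − 7 = 0, and the invariant factors of ∂_2 are all 1, so H_1 = 0.
  H_2: rank ker ∂_2 − rank ∂_3 = (8 − 7) − 0 = 1, and there is no ∂_3, so H_2 = Z.

As a check, the Euler characteristic is 6 − 12 + 8 = 2, which agrees with 1 − 0 + 1 = 2.

Hence the Betti numbers are b_0 = 1, b_1 = 0, b_2 = 1.

b_0 = 1, b_1 = 0, b_2 = 1.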